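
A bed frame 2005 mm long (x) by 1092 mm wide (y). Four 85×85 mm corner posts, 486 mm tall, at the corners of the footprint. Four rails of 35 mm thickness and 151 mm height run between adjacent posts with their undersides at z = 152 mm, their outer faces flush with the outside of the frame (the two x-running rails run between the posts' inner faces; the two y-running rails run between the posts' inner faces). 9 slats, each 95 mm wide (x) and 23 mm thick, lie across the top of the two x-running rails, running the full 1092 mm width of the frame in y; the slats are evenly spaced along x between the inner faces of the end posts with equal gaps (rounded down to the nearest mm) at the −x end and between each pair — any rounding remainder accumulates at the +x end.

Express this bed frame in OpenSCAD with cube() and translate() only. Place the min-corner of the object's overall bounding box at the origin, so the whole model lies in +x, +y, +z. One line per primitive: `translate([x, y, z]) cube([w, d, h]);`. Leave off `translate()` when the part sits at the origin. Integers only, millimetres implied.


// slat z = rail_z + rail_h = 152 + 151 = 303
// slat gap = ⌊(1835 − 9·95) / 10⌋ = 98
cube([85, 85, 486]);
translate([0, 1007, 0]) cube([85, 85, 486]);
translate([1920, 0, 0]) cube([85, 85, 486]);
translate([1920, 1007, 0]) cube([85, 85, 486]);
translate([85, 0, 152]) cube([1835, 35, 151]);
translate([85, 1057, 152]) cube([1835, 35, 151]);
translate([0, 85, 152]) cube([35, 922, 151]);
translate([1970, 85, 152]) cube([35, 922, 151]);
translate([183, 0, 303]) cube([95, 1092, 23]);
translate([376, 0, 303]) cube([95, 1092, 23]);
translate([569, 0, 303]) cube([95, 1092, 23]);
translate([762, 0, 303]) cube([95, 1092, 23]);
translate([955, 0, 303]) cube([95, 1092, 23]);
translate([1148, 0, 303]) cube([95, 1092, 23]);
translate([1341, 0, 303]) cube([95, 1092, 23]);
translate([1534, 0, 303]) cube([95, 1092, 23]);
translate([1727, 0, 303]) cube([95, 1092, 23]);


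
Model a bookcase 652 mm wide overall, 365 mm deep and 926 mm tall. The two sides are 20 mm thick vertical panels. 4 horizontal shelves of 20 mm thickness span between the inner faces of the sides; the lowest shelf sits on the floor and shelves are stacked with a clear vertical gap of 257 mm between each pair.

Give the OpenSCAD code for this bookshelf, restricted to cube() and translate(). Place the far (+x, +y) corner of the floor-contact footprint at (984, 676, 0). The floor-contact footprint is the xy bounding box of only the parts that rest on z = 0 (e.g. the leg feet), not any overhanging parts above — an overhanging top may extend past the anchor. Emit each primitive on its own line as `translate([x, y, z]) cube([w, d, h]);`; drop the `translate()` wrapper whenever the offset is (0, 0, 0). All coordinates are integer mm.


translate([332, 311, 0]) cube([20, 365, 926]);
translate([964, 311, 0]) cube([20, 365, 926]);
translate([352, 311, 0]) cube([612, 365, 20]);
translate([352, 311, 277]) cube([612, 365, 20]);
translate([352, 311, 554]) cube([612, 365, 20]);
translate([352, 311, 831]) cube([612, 365, 20]);


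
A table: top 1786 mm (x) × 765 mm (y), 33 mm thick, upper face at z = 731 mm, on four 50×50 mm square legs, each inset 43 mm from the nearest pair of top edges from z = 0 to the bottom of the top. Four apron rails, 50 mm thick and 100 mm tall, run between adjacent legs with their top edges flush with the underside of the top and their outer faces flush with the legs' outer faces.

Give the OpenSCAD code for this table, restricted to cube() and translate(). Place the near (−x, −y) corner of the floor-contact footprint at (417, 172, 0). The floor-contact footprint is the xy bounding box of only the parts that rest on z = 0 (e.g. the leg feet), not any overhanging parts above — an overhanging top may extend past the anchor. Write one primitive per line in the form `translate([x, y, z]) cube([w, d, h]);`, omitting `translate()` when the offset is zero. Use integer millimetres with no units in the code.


translate([374, 129, 698]) cube([1786, 765, 33]);
translate([417, 172, 0]) cube([50, 50, 698]);
translate([2067, 172, 0]) cube([50, 50, 698]);
translate([417, 801, 0]) cube([50, 50, 698]);
translate([2067, 801, 0]) cube([50, 50, 698]);
translate([467, 172, 598]) cube([1600, 50, 100]);
translate([467, 801, 598]) cube([1600, 50, 100]);
translate([417, 222, 598]) cube([50, 579, 100]);
translate([2067, 222, 598]) cube([50, 579, 100]);


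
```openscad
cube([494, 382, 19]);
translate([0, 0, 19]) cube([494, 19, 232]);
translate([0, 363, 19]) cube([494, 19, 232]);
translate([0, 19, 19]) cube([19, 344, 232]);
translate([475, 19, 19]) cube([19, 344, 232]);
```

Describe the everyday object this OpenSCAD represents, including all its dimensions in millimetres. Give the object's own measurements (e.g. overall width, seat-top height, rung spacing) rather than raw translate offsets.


An open-topped rectangular box: outside dimensions 494×382×251 mm, with a uniform wall and base thickness of 19 mm. The base is a full 494×382 slab on the floor; four walls sit on top of the base. The front and back walls (the −y and +y sides) span the full width; the two side walls fit between them.


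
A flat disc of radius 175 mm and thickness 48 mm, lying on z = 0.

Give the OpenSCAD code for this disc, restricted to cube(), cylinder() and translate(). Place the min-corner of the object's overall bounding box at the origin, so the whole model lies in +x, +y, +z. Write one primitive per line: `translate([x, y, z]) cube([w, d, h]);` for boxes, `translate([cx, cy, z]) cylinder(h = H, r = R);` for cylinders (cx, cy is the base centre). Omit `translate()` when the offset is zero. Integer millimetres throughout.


translate([175, 175, 0]) cylinder(h = 48, r = 175);


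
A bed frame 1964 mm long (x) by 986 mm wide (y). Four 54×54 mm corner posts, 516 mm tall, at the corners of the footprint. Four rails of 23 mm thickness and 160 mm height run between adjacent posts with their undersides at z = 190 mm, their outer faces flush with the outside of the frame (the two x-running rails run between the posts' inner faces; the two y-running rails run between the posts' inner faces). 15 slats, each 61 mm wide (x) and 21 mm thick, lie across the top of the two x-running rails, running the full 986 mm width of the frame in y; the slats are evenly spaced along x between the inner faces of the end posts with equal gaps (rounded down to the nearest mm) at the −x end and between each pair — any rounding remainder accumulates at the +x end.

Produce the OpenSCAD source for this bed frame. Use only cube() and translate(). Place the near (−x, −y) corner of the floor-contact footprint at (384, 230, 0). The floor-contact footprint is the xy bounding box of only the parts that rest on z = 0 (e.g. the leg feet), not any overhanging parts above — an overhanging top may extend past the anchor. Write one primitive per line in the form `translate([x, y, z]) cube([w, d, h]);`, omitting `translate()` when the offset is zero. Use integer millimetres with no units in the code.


// slat z = rail_z + rail_h = 190 + 160 = 350
// slat gap = ⌊(1856 − 15·61) / 16⌋ = 58
translate([384, 230, 0]) cube([54, 54, 516]);
translate([384, 1162, 0]) cube([54, 54, 516]);
translate([2294, 230, 0]) cube([54, 54, 516]);
translate([2294, 1162, 0]) cube([54, 54, 516]);
translate([438, 230, 190]) cube([1856, 23, 160]);
translate([438, 1193, 190]) cube([1856, 23, 160]);
translate([384, 284, 190]) cube([23, 878, 160]);
translate([2325, 284, 190]) cube([23, 878, 160]);
translate([496, 230, 350]) cube([61, 986, 21]);
translate([615, 230, 350]) cube([61, 986, 21]);
translate([734, 230, 350]) cube([61, 986, 21]);
translate([853, 230, 350]) cube([61, 986, 21]);
translate([972, 230, 350]) cube([61, 986, 21]);
translate([1091, 230, 350]) cube([61, 986, 21]);
translate([1210, 230, 350]) cube([61, 986, 21]);
translate([1329, 230, 350]) cube([61, 986, 21]);
translate([1448, 230, 350]) cube([61, 986, 21]);
translate([1567, 230, 350]) cube([61, 986, 21]);
translate([1686, 230, 350]) cube([61, 986, 21]);
translate([1805, 230, 350]) cube([61, 986, 21]);
translate([1924, 230, 350]) cube([61, 986, 21]);
translate([2043, 230, 350]) cube([61, 986, 21]);
translate([2162, 230, 350]) cube([61, 986, 21]);


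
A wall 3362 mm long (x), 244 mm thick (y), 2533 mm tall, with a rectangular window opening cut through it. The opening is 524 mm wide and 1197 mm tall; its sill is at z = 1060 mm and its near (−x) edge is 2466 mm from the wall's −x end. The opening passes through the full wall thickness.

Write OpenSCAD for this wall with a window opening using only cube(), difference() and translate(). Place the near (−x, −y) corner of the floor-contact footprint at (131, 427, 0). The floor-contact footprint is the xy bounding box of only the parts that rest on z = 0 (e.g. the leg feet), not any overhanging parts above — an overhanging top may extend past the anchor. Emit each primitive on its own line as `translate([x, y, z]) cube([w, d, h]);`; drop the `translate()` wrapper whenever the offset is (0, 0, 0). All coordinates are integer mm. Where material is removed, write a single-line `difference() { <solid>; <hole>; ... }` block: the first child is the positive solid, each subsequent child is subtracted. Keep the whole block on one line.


difference() { translate([131, 427, 0]) cube([3362, 244, 2533]); translate([2597, 427, 1060]) cube([524, 244, 1197]); }


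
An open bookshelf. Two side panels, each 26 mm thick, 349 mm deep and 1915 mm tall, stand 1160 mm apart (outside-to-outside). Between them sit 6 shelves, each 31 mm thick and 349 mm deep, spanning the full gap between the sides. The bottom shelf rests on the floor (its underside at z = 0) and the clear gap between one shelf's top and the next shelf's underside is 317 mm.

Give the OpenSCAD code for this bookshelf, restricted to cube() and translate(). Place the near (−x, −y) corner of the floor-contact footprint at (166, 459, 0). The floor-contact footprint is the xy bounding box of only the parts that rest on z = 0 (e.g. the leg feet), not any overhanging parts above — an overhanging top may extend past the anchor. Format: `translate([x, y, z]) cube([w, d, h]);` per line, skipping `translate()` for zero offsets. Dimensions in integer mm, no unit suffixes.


translate([166, 459, 0]) cube([26, 349, 1915]);
translate([1300, 459, 0]) cube([26, 349, 1915]);
translate([192, 459, 0]) cube([1108, 349, 31]);
translate([192, 459, 348]) cube([1108, 349, 31]);
translate([192, 459, 696]) cube([1108, 349, 31]);
translate([192, 459, 1044]) cube([1108, 349, 31]);
translate([192, 459, 1392]) cube([1108, 349, 31]);
translate([192, 459, 1740]) cube([1108, 349, 31]);


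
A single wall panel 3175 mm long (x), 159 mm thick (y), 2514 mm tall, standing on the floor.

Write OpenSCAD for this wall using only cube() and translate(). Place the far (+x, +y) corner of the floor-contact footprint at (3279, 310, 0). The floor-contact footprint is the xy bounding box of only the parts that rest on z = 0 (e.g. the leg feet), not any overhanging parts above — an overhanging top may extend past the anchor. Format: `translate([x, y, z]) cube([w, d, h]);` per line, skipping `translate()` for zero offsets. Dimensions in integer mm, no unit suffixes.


translate([104, 151, 0]) cube([3175, 159, 2514]);


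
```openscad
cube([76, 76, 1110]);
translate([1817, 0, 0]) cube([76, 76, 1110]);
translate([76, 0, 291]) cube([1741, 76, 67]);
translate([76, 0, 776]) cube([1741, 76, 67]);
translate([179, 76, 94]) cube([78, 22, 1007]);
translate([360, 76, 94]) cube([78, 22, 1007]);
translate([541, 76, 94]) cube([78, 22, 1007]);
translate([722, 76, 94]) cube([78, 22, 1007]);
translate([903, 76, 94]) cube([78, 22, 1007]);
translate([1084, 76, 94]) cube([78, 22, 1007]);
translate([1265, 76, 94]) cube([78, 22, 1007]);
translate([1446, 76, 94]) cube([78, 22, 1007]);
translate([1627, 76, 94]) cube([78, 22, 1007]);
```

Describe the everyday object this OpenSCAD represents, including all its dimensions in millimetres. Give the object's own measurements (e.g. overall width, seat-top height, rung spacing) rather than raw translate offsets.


A fence section. Two 76×76 mm posts, 1110 mm tall, stand on the floor with a clear span of 1741 mm between their inner faces. Two horizontal rails of 76×67 mm section span the gap between the posts with their undersides at z = 291 mm and z = 776 mm, flush with the posts' −y face. 9 pickets, each 78 mm wide, 22 mm thick and 1007 mm tall, are fixed to the +y face of the rails with their bottoms at z = 94 mm, spaced across the span with a 103 mm gap after the −x post and between neighbouring pickets, with 112 mm left before the +x post.


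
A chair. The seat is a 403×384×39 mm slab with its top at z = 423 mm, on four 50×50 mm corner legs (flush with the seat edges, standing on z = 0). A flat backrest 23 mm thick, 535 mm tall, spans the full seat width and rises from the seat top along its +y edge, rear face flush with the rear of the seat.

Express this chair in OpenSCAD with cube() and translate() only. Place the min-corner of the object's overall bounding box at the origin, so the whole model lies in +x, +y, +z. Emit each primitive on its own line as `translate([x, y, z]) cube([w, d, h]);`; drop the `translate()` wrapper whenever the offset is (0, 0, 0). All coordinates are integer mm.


translate([0, 0, 384]) cube([403, 384, 39]);
cube([50, 50, 384]);
translate([353, 0, 0]) cube([50, 50, 384]);
translate([0, 334, 0]) cube([50, 50, 384]);
translate([353, 334, 0]) cube([50, 50, 384]);
translate([0, 361, 423]) cube([403, 23, 535]);


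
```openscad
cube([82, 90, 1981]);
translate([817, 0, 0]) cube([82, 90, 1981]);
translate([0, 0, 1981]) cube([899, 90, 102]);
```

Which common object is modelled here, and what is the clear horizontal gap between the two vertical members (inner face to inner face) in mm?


A door frame. The clear opening width is 735 mm.

Two 1981 mm tall posts with a header on top — a door frame. The left jamb is 82 mm wide at x = 0; the right jamb starts at x = 817. The clear opening is 817 − 82 = 735 mm.


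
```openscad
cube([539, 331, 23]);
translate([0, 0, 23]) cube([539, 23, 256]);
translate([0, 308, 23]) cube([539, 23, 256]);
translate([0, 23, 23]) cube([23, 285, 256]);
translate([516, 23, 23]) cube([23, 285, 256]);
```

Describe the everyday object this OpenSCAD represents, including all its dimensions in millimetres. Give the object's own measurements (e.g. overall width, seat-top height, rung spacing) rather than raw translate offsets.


An open-topped rectangular box: outside dimensions 539×331×279 mm, with a uniform wall and base thickness of 23 mm. The base is a full 539×331 slab on the floor; four walls sit on top of the base. The front and back walls (the −y and +y sides) span the full width; the two side walls fit between them.


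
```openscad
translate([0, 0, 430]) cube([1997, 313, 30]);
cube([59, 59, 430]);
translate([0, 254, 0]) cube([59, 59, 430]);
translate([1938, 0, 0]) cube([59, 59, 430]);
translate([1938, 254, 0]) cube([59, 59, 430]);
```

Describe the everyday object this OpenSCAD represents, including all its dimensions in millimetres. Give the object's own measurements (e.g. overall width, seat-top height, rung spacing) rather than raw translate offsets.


A long wooden bench with a 1997 mm (x) × 313 mm (y) seat, 30 mm thick, its top surface 460 mm above the floor. Four 59 mm square legs at the seat corners, flush with the edges, run from z = 0 to the seat underside.


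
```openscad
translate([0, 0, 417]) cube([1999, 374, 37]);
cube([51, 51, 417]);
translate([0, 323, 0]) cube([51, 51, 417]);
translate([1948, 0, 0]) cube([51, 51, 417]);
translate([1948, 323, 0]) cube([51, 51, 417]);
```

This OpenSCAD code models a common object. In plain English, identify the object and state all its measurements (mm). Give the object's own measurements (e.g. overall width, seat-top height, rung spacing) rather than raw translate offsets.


A bench: a 1999×374 mm seat slab, 37 mm thick, top at z = 454 mm, on four 51×51 mm square legs flush with the seat corners and standing on z = 0.


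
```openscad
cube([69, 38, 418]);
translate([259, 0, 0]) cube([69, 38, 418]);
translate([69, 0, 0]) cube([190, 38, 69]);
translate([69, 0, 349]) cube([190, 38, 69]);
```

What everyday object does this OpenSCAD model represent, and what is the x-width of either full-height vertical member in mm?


A picture frame. The border width is 69 mm.

Four thin pieces enclosing a rectangular opening — a picture frame. The two full-height stiles are 418 mm tall; the top rail sits at z = 349 and is 69 mm tall, so the border above the opening is 418 − 349 = 69 mm, matching the stile x-width.


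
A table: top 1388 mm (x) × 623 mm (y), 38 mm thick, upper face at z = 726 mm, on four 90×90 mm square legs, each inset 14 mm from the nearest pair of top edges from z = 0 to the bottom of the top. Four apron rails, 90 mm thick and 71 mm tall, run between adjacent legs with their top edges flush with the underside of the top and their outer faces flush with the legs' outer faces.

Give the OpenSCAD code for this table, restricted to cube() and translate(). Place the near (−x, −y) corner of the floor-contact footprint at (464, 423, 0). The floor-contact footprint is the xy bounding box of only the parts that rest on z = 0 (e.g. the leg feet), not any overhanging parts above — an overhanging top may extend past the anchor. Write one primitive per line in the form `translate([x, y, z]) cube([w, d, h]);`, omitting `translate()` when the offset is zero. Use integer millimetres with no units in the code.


// leg_h = 726 - 38 = 688
// apron z = 688 - 71 = 617
translate([450, 409, 688]) cube([1388, 623, 38]);
translate([464, 423, 0]) cube([90, 90, 688]);
translate([1734, 423, 0]) cube([90, 90, 688]);
translate([464, 928, 0]) cube([90, 90, 688]);
translate([1734, 928, 0]) cube([90, 90, 688]);
translate([554, 423, 617]) cube([1180, 90, 71]);
translate([554, 928, 617]) cube([1180, 90, 71]);
translate([464, 513, 617]) cube([90, 415, 71]);
translate([1734, 513, 617]) cube([90, 415, 71]);


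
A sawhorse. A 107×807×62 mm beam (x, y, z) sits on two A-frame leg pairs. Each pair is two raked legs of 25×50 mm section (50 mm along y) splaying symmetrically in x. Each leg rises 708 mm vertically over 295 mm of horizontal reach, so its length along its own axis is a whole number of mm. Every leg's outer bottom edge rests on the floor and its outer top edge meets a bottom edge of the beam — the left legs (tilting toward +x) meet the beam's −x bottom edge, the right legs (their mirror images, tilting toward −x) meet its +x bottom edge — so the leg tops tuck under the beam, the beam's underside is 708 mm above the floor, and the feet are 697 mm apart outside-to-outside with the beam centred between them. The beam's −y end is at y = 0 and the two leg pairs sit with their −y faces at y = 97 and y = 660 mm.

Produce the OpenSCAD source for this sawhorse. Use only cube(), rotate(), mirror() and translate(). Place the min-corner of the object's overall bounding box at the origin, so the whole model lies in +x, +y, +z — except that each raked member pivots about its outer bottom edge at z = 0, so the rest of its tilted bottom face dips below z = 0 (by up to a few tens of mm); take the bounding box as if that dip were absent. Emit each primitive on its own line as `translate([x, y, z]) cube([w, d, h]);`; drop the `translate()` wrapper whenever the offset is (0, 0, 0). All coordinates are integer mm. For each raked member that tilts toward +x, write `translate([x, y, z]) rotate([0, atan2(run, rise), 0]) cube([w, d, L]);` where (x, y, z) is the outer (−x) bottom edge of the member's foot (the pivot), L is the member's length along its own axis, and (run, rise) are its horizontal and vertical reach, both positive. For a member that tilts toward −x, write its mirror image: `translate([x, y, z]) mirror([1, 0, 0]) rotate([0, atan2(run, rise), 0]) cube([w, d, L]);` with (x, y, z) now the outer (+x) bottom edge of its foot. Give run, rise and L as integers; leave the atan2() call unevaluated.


translate([295, 0, 708]) cube([107, 807, 62]);
translate([0, 97, 0]) rotate([0, atan2(295, 708), 0]) cube([25, 50, 767]);
translate([697, 97, 0]) mirror([1, 0, 0]) rotate([0, atan2(295, 708), 0]) cube([25, 50, 767]);
translate([0, 660, 0]) rotate([0, atan2(295, 708), 0]) cube([25, 50, 767]);
translate([697, 660, 0]) mirror([1, 0, 0]) rotate([0, atan2(295, 708), 0]) cube([25, 50, 767]);


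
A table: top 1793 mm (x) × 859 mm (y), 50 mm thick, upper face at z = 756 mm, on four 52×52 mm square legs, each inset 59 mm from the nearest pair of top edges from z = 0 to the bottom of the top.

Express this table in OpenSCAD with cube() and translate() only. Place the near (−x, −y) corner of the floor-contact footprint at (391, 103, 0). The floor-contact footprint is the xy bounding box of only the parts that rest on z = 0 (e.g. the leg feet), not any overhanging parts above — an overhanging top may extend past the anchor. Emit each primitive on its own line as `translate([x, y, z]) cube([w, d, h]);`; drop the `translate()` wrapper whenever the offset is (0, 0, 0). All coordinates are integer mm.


translate([332, 44, 706]) cube([1793, 859, 50]);
translate([391, 103, 0]) cube([52, 52, 706]);
translate([2014, 103, 0]) cube([52, 52, 706]);
translate([391, 792, 0]) cube([52, 52, 706]);
translate([2014, 792, 0]) cube([52, 52, 706]);


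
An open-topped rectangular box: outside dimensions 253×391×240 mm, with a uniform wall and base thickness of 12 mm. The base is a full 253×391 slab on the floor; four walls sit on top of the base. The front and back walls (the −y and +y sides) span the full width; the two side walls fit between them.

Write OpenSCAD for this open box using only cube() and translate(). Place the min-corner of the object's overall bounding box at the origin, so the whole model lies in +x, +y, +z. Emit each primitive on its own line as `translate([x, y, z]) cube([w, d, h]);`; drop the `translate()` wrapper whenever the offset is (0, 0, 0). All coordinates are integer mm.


cube([253, 391, 12]);
translate([0, 0, 12]) cube([253, 12, 228]);
translate([0, 379, 12]) cube([253, 12, 228]);
translate([0, 12, 12]) cube([12, 367, 228]);
translate([241, 12, 12]) cube([12, 367, 228]);


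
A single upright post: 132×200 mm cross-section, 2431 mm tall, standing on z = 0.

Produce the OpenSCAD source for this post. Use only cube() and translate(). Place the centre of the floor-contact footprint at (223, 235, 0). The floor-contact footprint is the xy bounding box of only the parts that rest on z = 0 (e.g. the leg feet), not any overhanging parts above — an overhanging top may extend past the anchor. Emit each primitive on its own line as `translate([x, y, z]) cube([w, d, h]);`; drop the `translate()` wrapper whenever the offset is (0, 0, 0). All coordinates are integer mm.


translate([157, 135, 0]) cube([132, 200, 2431]);


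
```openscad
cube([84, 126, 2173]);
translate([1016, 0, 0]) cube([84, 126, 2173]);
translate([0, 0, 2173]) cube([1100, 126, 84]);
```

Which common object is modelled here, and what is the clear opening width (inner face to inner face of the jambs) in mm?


A door frame. The clear opening width is 932 mm.

Two 2173 mm tall posts with a header on top — a door frame. The left jamb is 84 mm wide at x = 0; the right jamb starts at x = 1016. The clear opening is 1016 − 84 = 932 mm.


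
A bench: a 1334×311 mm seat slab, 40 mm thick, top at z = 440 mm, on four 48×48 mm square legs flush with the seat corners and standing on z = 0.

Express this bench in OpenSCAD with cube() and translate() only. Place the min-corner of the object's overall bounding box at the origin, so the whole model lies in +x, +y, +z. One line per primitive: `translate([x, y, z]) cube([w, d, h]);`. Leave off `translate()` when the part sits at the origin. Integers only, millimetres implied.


translate([0, 0, 400]) cube([1334, 311, 40]);
cube([48, 48, 400]);
translate([0, 263, 0]) cube([48, 48, 400]);
translate([1286, 0, 0]) cube([48, 48, 400]);
translate([1286, 263, 0]) cube([48, 48, 400]);


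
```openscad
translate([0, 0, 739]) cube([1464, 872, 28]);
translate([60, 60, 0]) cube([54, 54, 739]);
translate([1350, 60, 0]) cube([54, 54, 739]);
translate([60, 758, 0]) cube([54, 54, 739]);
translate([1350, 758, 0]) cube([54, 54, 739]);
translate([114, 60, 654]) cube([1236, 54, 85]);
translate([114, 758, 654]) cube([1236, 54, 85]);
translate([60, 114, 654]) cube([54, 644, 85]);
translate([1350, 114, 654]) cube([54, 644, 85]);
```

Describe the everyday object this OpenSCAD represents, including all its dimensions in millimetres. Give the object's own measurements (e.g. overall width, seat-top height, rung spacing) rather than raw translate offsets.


A table: top 1464 mm (x) × 872 mm (y), 28 mm thick, upper face at z = 767 mm, on four 54×54 mm square legs, each inset 60 mm from the nearest pair of top edges from z = 0 to the bottom of the top. Four apron rails, 54 mm thick and 85 mm tall, run between adjacent legs with their top edges flush with the underside of the top and their outer faces flush with the legs' outer faces.


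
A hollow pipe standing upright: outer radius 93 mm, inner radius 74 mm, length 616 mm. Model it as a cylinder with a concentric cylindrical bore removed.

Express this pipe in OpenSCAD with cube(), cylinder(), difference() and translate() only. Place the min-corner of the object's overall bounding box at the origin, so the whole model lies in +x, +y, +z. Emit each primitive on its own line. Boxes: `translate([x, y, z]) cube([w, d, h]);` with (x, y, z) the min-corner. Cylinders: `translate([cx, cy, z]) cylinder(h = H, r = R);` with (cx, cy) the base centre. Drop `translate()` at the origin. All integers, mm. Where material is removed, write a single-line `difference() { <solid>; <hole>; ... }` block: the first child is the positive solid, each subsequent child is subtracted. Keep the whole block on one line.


difference() { translate([93, 93, 0]) cylinder(h = 616, r = 93); translate([93, 93, 0]) cylinder(h = 616, r = 74); }


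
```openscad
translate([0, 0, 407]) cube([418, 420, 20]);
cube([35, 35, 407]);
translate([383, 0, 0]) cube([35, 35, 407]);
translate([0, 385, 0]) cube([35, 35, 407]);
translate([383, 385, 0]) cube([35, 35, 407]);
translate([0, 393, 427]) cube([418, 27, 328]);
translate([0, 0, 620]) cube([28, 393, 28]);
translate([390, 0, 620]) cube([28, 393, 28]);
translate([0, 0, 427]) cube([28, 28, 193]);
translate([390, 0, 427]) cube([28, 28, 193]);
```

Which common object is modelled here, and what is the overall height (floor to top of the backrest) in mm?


A chair. The overall height is 755 mm.

A slab on four corner posts with a tall panel at the back — a chair. The seat slab sits at z = 407 with thickness 20, and the 328 mm backrest starts at the seat top, so the overall height is 407 + 20 + 328 = 755 mm.


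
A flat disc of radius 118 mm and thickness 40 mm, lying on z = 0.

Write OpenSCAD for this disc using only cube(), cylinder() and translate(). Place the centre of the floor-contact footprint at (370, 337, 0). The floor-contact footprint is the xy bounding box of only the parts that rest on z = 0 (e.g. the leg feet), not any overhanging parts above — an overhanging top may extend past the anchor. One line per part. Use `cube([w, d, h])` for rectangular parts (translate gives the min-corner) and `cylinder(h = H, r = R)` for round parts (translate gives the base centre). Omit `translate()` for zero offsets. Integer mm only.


translate([370, 337, 0]) cylinder(h = 40, r = 118);


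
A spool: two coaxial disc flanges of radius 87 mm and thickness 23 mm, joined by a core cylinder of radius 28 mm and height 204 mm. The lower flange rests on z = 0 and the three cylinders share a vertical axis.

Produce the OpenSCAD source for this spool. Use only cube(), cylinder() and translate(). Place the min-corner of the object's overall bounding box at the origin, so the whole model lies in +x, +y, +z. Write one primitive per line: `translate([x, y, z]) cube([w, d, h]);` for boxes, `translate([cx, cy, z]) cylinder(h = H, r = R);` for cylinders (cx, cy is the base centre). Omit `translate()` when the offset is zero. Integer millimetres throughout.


translate([87, 87, 0]) cylinder(h = 23, r = 87);
translate([87, 87, 23]) cylinder(h = 204, r = 28);
translate([87, 87, 227]) cylinder(h = 23, r = 87);


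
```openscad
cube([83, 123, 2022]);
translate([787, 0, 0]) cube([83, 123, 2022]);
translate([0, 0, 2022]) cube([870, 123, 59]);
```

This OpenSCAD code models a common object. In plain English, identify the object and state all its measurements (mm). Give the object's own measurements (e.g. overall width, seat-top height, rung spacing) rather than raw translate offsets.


A door frame. The clear opening is 704 mm wide and 2022 mm high. Two 83 mm wide jambs, 123 mm deep, stand either side of the opening from the floor to the top of the opening. A 59 mm thick head sits across the top of both jambs, spanning the full outside width of the frame.


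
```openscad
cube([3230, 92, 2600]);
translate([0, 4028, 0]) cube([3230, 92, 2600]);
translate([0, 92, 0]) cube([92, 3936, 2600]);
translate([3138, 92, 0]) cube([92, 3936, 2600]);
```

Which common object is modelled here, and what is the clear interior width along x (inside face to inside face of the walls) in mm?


A house (or room) frame. The interior width is 3046 mm.

Four 2600 mm walls enclosing a rectangle with no floor or roof — a room or house frame. Outside width is 3230 mm and wall thickness is 92 mm, so the interior width is 3230 − 2 × 92 = 3046 mm.


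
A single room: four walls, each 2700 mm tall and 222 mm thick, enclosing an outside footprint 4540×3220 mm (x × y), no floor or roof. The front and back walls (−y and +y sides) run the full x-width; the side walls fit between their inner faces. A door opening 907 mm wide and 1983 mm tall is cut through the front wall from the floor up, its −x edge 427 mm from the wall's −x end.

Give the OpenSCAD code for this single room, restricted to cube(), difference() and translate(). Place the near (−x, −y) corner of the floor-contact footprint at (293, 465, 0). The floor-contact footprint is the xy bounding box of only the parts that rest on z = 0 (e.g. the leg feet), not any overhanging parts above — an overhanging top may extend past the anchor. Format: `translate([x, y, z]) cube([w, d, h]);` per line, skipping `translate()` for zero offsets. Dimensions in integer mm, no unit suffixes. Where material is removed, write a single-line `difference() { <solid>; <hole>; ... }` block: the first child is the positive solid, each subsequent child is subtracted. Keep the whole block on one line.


difference() { translate([293, 465, 0]) cube([4540, 222, 2700]); translate([720, 465, 0]) cube([907, 222, 1983]); }
translate([293, 3463, 0]) cube([4540, 222, 2700]);
translate([293, 687, 0]) cube([222, 2776, 2700]);
translate([4611, 687, 0]) cube([222, 2776, 2700]);


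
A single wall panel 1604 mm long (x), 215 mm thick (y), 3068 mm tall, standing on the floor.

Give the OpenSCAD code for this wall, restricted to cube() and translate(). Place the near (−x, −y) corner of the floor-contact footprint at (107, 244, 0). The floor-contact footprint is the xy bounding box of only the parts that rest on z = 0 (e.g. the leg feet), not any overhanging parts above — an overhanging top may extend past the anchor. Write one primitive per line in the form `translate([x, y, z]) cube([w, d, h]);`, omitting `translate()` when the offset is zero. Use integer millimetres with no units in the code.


translate([107, 244, 0]) cube([1604, 215, 3068]);


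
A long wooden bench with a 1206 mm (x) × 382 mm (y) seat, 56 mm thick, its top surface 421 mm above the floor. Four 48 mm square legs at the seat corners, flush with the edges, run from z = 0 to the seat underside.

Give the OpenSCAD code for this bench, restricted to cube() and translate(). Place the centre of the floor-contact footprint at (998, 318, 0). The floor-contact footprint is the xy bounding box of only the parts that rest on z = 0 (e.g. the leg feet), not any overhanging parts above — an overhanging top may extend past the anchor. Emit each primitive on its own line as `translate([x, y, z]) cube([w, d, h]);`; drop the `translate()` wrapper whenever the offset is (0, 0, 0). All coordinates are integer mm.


// leg_h = 421 − 56 = 365
translate([395, 127, 365]) cube([1206, 382, 56]);
translate([395, 127, 0]) cube([48, 48, 365]);
translate([395, 461, 0]) cube([48, 48, 365]);
translate([1553, 127, 0]) cube([48, 48, 365]);
translate([1553, 461, 0]) cube([48, 48, 365]);


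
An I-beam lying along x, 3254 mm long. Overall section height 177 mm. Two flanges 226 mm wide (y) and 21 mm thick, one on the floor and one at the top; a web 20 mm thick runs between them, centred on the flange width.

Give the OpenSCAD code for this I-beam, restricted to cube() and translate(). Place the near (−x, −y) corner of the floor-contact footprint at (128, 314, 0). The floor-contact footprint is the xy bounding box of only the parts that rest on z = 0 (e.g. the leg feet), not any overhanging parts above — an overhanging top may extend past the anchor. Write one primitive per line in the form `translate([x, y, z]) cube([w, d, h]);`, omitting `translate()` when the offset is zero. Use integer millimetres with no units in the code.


translate([128, 314, 0]) cube([3254, 226, 21]);
translate([128, 417, 21]) cube([3254, 20, 135]);
translate([128, 314, 156]) cube([3254, 226, 21]);


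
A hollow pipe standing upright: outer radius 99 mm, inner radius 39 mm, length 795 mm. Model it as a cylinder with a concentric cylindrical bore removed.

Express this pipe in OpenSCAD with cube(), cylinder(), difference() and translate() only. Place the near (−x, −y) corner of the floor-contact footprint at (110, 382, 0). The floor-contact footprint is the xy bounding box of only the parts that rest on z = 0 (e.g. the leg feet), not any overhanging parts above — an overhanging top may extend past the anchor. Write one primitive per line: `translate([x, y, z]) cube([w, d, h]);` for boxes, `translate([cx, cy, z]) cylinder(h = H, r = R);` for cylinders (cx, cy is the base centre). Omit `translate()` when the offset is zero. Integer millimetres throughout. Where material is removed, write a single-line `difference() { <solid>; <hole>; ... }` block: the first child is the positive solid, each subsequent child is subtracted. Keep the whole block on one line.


difference() { translate([209, 481, 0]) cylinder(h = 795, r = 99); translate([209, 481, 0]) cylinder(h = 795, r = 39); }


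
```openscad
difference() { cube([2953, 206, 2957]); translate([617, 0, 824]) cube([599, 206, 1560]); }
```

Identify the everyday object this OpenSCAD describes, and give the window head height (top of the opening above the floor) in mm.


A wall with a window opening. The window head height is 2384 mm.

A wall with a rectangular opening subtracted — a window. Sill at z = 824, opening 1560 mm tall, so the head is at 824 + 1560 = 2384 mm.


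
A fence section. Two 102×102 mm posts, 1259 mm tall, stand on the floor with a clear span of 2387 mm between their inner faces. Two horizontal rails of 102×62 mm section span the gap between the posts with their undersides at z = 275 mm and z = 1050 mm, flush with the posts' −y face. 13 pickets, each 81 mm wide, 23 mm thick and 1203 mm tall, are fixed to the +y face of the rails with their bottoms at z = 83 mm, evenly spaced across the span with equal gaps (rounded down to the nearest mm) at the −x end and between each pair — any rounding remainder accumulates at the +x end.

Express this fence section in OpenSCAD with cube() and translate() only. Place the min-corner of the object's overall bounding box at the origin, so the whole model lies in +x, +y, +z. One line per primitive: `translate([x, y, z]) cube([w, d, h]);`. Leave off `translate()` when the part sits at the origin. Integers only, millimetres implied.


cube([102, 102, 1259]);
translate([2489, 0, 0]) cube([102, 102, 1259]);
translate([102, 0, 275]) cube([2387, 102, 62]);
translate([102, 0, 1050]) cube([2387, 102, 62]);
translate([197, 102, 83]) cube([81, 23, 1203]);
translate([373, 102, 83]) cube([81, 23, 1203]);
translate([549, 102, 83]) cube([81, 23, 1203]);
translate([725, 102, 83]) cube([81, 23, 1203]);
translate([901, 102, 83]) cube([81, 23, 1203]);
translate([1077, 102, 83]) cube([81, 23, 1203]);
translate([1253, 102, 83]) cube([81, 23, 1203]);
translate([1429, 102, 83]) cube([81, 23, 1203]);
translate([1605, 102, 83]) cube([81, 23, 1203]);
translate([1781, 102, 83]) cube([81, 23, 1203]);
translate([1957, 102, 83]) cube([81, 23, 1203]);
translate([2133, 102, 83]) cube([81, 23, 1203]);
translate([2309, 102, 83]) cube([81, 23, 1203]);


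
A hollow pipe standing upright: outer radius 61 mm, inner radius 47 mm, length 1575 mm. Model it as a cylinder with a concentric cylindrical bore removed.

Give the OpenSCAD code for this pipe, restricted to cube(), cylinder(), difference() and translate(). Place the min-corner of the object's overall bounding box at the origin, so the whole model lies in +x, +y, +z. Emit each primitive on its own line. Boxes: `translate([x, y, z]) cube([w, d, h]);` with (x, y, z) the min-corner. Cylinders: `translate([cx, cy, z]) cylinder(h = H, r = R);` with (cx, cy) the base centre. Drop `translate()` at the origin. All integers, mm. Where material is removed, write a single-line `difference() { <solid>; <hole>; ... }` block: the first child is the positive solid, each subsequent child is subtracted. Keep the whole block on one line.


difference() { translate([61, 61, 0]) cylinder(h = 1575, r = 61); translate([61, 61, 0]) cylinder(h = 1575, r = 47); }


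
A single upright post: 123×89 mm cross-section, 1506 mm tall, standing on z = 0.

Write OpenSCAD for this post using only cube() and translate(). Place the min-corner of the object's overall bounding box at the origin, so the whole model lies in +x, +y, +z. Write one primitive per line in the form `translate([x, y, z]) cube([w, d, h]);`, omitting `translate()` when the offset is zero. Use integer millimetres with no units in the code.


cube([123, 89, 1506]);


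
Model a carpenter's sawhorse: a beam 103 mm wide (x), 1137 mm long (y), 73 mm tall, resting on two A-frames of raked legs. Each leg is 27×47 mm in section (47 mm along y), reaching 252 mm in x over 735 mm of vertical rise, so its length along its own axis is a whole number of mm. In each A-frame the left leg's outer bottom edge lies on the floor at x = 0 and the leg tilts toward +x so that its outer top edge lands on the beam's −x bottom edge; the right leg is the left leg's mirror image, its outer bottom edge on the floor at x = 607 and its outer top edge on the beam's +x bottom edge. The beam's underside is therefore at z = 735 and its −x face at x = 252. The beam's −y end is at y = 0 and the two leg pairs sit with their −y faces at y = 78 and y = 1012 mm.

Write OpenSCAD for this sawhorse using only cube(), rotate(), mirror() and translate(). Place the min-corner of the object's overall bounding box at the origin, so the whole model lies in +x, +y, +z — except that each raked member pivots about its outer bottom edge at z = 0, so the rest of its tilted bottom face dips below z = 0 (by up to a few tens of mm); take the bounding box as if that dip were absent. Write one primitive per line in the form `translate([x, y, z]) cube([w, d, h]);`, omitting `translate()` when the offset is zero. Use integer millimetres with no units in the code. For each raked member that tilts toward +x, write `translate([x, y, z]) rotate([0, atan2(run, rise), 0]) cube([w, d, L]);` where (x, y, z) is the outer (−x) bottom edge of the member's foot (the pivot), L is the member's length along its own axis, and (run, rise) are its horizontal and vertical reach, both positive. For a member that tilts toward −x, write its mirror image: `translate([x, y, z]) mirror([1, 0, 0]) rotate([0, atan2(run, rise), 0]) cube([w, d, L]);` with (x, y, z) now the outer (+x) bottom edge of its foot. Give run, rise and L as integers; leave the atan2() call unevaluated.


translate([252, 0, 735]) cube([103, 1137, 73]);
translate([0, 78, 0]) rotate([0, atan2(252, 735), 0]) cube([27, 47, 777]);
translate([607, 78, 0]) mirror([1, 0, 0]) rotate([0, atan2(252, 735), 0]) cube([27, 47, 777]);
translate([0, 1012, 0]) rotate([0, atan2(252, 735), 0]) cube([27, 47, 777]);
translate([607, 1012, 0]) mirror([1, 0, 0]) rotate([0, atan2(252, 735), 0]) cube([27, 47, 777]);
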